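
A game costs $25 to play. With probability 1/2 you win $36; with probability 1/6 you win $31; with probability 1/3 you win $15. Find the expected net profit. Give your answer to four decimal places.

3.1667

E[payout] = 36·1/2 + 31·1/6 + 15·1/3
 = 18 + 31/6 + 5
 = 169/6
Net = 169/6 - 25 = 19/6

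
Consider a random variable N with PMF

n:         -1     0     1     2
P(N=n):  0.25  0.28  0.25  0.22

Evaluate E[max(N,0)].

E[max(N,0)] = Σ max(n,0)·P(N=n)
 = 0·0.25 + 0·0.28 + 1·0.25 + 2·0.22
 = 0 + 0 + 0.25 + 0.44
 = 0.69

0.69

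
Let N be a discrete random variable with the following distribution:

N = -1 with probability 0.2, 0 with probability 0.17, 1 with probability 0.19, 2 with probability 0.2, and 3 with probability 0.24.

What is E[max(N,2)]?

2.24

E[max(N,2)] = Σ max(n,2)·P(N=n)
 = 2·0.2 + 2·0.17 + 2·0.19 + 2·0.2 + 3·0.24
 = 0.4 + 0.34 + 0.38 + 0.4 + 0.72
 = 2.24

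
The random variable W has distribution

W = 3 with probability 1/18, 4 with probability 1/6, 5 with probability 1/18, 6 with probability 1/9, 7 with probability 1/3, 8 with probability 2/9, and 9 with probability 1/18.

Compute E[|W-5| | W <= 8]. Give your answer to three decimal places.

P(W <= 8) = 1/18 + 1/6 + 1/18 + 1/9 + 1/3 + 2/9 = 17/18.
E[|W-5| | W <= 8] = [2·1/18 + 1·1/6 + 0·1/18 + 1·1/9 + 2·1/3 + 3·2/9] / (17/18)
 = 31/18 / (17/18)
 = 31/17

1.824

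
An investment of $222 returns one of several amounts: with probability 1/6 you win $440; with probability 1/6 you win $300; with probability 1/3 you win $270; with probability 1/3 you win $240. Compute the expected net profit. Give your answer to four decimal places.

E[payout] = 440·1/6 + 300·1/6 + 270·1/3 + 240·1/3
 = 220/3 + 50 + 90 + 80
 = 880/3
Net = 880/3 - 222 = 214/3

71.3333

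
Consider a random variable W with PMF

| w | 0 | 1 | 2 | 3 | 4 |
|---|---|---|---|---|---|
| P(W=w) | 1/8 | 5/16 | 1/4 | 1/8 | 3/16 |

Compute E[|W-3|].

1.4375

E[|W-3|] = Σ |w-3|·P(W=w)
 = 3·1/8 + 2·5/16 + 1·1/4 + 0·1/8 + 1·3/16
 = 3/8 + 5/8 + 1/4 + 0 + 3/16
 = 23/16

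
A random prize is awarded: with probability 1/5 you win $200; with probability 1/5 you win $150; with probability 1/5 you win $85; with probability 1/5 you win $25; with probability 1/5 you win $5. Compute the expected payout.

93

E[payout] = 200·1/5 + 150·1/5 + 85·1/5 + 25·1/5 + 5·1/5
 = 40 + 30 + 17 + 5 + 1
 = 93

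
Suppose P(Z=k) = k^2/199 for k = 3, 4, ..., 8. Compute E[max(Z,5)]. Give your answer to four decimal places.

6.6382

E[max(Z,5)] = Σ max(z,5)·P(Z=z)
 = 5·9/199 + 5·16/199 + 5·25/199 + 6·36/199 + 7·49/199 + 8·64/199
 = 45/199 + 80/199 + 125/199 + 216/199 + 343/199 + 512/199
 = 1321/199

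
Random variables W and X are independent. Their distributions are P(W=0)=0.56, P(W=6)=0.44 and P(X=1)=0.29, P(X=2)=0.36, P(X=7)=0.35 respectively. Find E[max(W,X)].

4.7316

E[max(W,X)] = Σ_w Σ_x max(w,x) · P(W=w)P(X=x)
 = 1·0.1624 + 2·0.2016 + 7·0.196 + 6·0.1276 + 6·0.1584 + 7·0.154
 = 0.1624 + 0.4032 + 1.372 + 0.7656 + 0.9504 + 1.078
 = 4.7316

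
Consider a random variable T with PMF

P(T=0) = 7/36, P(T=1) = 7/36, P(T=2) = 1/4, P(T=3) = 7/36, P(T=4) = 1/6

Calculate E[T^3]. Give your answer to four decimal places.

18.1111

E[T^3] = Σ t^3·P(T=t)
 = 0·7/36 + 1·7/36 + 8·1/4 + 27·7/36 + 64·1/6
 = 0 + 7/36 + 2 + 21/4 + 32/3
 = 163/9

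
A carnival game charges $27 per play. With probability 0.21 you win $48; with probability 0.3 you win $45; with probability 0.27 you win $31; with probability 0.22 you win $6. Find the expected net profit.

E[payout] = 48·0.21 + 45·0.3 + 31·0.27 + 6·0.22
 = 10.08 + 13.5 + 8.37 + 1.32
 = 33.27
Net = 33.27 - 27 = 6.27

6.27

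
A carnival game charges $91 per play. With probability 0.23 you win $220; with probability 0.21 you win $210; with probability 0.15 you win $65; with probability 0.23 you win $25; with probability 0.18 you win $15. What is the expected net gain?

21.9

E[payout] = 220·0.23 + 210·0.21 + 65·0.15 + 25·0.23 + 15·0.18
 = 50.6 + 44.1 + 9.75 + 5.75 + 2.7
 = 112.9
Net = 112.9 - 91 = 21.9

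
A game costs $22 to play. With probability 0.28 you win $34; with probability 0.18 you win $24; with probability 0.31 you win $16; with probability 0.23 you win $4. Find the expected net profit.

-2.28

E[payout] = 34·0.28 + 24·0.18 + 16·0.31 + 4·0.23
 = 9.52 + 4.32 + 4.96 + 0.92
 = 19.72
Net = 19.72 - 22 = -2.28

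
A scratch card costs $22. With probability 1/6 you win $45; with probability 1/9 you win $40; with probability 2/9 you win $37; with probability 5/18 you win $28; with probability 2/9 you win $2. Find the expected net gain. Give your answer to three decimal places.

E[payout] = 45·1/6 + 40·1/9 + 37·2/9 + 28·5/18 + 2·2/9
 = 15/2 + 40/9 + 74/9 + 70/9 + 4/9
 = 511/18
Net = 511/18 - 22 = 115/18

6.389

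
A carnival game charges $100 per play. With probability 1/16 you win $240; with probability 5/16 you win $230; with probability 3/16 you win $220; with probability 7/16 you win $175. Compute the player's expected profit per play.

E[payout] = 240·1/16 + 230·5/16 + 220·3/16 + 175·7/16
 = 15 + 575/8 + 165/4 + 1225/16
 = 3275/16
Net = 3275/16 - 100 = 1675/16

104.6875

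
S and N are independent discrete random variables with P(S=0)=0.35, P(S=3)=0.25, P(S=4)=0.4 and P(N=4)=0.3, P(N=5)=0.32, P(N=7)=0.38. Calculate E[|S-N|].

3.11

E[|S-N|] = Σ_s Σ_n |s-n| · P(S=s)P(N=n)
 = 4·0.105 + 5·0.112 + 7·0.133 + 1·0.075 + 2·0.08 + 4·0.095 + 0·0.12 + 1·0.128 + 3·0.152
 = 0.42 + 0.56 + 0.931 + 0.075 + 0.16 + 0.38 + 0 + 0.128 + 0.456
 = 3.11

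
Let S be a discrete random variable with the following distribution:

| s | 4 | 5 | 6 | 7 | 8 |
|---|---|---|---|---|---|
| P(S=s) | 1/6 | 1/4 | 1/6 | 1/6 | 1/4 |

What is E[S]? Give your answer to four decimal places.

E[S] = Σ s·P(S=s)
 = 4·1/6 + 5·1/4 + 6·1/6 + 7·1/6 + 8·1/4
 = 2/3 + 5/4 + 1 + 7/6 + 2
 = 73/12

6.0833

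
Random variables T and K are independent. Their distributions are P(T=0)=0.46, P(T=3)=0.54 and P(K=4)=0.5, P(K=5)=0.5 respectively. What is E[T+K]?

6.12

E[T+K] = Σ_t Σ_k (t+k) · P(T=t)P(K=k)
 = 4·0.23 + 5·0.23 + 7·0.27 + 8·0.27
 = 0.92 + 1.15 + 1.89 + 2.16
 = 6.12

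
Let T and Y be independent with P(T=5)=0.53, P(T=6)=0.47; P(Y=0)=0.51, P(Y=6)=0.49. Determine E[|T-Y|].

E[|T-Y|] = Σ_t Σ_y |t-y| · P(T=t)P(Y=y)
 = 5·0.2703 + 1·0.2597 + 6·0.2397 + 0·0.2303
 = 1.3515 + 0.2597 + 1.4382 + 0
 = 3.0494

3.0494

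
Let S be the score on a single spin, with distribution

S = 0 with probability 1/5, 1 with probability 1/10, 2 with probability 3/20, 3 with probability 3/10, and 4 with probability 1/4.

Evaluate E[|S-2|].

E[|S-2|] = Σ |s-2|·P(S=s)
 = 2·1/5 + 1·1/10 + 0·3/20 + 1·3/10 + 2·1/4
 = 2/5 + 1/10 + 0 + 3/10 + 1/2
 = 13/10

1.3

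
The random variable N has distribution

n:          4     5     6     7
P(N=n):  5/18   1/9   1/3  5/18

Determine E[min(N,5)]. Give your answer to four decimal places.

E[min(N,5)] = Σ min(n,5)·P(N=n)
 = 4·5/18 + 5·1/9 + 5·1/3 + 5·5/18
 = 10/9 + 5/9 + 5/3 + 25/18
 = 85/18

4.7222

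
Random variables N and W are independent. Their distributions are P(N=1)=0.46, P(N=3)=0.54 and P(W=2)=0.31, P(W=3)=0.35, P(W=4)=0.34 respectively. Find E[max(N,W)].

E[max(N,W)] = Σ_n Σ_w max(n,w) · P(N=n)P(W=w)
 = 2·0.1426 + 3·0.161 + 4·0.1564 + 3·0.1674 + 3·0.189 + 4·0.1836
 = 0.2852 + 0.483 + 0.6256 + 0.5022 + 0.567 + 0.7344
 = 3.1974

3.1974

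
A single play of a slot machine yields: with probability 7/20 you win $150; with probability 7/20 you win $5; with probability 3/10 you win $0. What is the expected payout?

54.25

E[payout] = 150·7/20 + 5·7/20 + 0·3/10
 = 105/2 + 7/4 + 0
 = 217/4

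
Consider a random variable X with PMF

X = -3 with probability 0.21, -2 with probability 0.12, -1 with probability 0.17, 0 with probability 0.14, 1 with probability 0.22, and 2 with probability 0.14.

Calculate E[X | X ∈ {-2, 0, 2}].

P(X ∈ {-2, 0, 2}) = 0.12 + 0.14 + 0.14 = 0.4.
E[X | X ∈ {-2, 0, 2}] = [(-2)·0.12 + 0·0.14 + 2·0.14] / 0.4
 = 0.04 / 0.4
 = 1/10

0.1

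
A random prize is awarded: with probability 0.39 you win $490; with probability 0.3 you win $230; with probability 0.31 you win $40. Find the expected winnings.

E[payout] = 490·0.39 + 230·0.3 + 40·0.31
 = 191.1 + 69 + 12.4
 = 272.5

272.5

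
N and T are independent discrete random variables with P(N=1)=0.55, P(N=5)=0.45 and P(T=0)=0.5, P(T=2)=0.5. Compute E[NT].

E[NT] = Σ_n Σ_t nt · P(N=n)P(T=t)
 = 0·0.275 + 2·0.275 + 0·0.225 + 10·0.225
 = 0 + 0.55 + 0 + 2.25
 = 2.8

2.8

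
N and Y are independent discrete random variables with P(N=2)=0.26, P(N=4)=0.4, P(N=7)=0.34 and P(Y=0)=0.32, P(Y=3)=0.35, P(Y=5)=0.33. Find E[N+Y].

E[N+Y] = Σ_n Σ_y (n+y) · P(N=n)P(Y=y)
 = 2·0.0832 + 5·0.091 + 7·0.0858 + 4·0.128 + 7·0.14 + 9·0.132 + 7·0.1088 + 10·0.119 + 12·0.1122
 = 0.1664 + 0.455 + 0.6006 + 0.512 + 0.98 + 1.188 + 0.7616 + 1.19 + 1.3464
 = 7.2

7.2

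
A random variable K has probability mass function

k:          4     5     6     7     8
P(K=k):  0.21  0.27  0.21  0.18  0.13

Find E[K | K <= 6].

P(K <= 6) = 0.21 + 0.27 + 0.21 = 0.69.
E[K | K <= 6] = [4·0.21 + 5·0.27 + 6·0.21] / 0.69
 = 3.45 / 0.69
 = 5

5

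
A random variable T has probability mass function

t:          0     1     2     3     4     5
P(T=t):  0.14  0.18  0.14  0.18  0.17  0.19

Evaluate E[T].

E[T] = Σ t·P(T=t)
 = 0·0.14 + 1·0.18 + 2·0.14 + 3·0.18 + 4·0.17 + 5·0.19
 = 0 + 0.18 + 0.28 + 0.54 + 0.68 + 0.95
 = 2.63

2.63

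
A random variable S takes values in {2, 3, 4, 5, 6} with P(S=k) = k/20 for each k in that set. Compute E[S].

E[S] = Σ s·P(S=s)
 = 2·1/10 + 3·3/20 + 4·1/5 + 5·1/4 + 6·3/10
 = 1/5 + 9/20 + 4/5 + 5/4 + 9/5
 = 9/2

4.5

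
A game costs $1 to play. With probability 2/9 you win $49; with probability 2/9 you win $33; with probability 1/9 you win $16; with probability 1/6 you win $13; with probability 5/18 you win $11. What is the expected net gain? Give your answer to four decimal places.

E[payout] = 49·2/9 + 33·2/9 + 16·1/9 + 13·1/6 + 11·5/18
 = 98/9 + 22/3 + 16/9 + 13/6 + 55/18
 = 227/9
Net = 227/9 - 1 = 218/9

24.2222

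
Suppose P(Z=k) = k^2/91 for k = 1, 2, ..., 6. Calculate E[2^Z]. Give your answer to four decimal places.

37.9121

E[2^Z] = Σ 2^z·P(Z=z)
 = 2·1/91 + 4·4/91 + 8·9/91 + 16·16/91 + 32·25/91 + 64·36/91
 = 2/91 + 16/91 + 72/91 + 256/91 + 800/91 + 2304/91
 = 3450/91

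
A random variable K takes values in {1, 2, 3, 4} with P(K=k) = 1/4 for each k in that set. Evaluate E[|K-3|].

1

E[|K-3|] = Σ |k-3|·P(K=k)
 = 2·1/4 + 1·1/4 + 0·1/4 + 1·1/4
 = 1/2 + 1/4 + 0 + 1/4
 = 1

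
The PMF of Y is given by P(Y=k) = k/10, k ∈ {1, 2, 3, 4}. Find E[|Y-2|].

E[|Y-2|] = Σ |y-2|·P(Y=y)
 = 1·1/10 + 0·1/5 + 1·3/10 + 2·2/5
 = 1/10 + 0 + 3/10 + 4/5
 = 6/5

1.2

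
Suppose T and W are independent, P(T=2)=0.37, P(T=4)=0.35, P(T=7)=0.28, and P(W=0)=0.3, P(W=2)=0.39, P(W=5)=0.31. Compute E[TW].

9.553

E[TW] = Σ_t Σ_w tw · P(T=t)P(W=w)
 = 0·0.111 + 4·0.1443 + 10·0.1147 + 0·0.105 + 8·0.1365 + 20·0.1085 + 0·0.084 + 14·0.1092 + 35·0.0868
 = 0 + 0.5772 + 1.147 + 0 + 1.092 + 2.17 + 0 + 1.5288 + 3.038
 = 9.553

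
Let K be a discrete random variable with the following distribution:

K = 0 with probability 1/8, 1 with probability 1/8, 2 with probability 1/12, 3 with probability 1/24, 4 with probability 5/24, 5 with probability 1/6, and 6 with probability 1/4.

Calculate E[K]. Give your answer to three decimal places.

3.583

E[K] = Σ k·P(K=k)
 = 0·1/8 + 1·1/8 + 2·1/12 + 3·1/24 + 4·5/24 + 5·1/6 + 6·1/4
 = 0 + 1/8 + 1/6 + 1/8 + 5/6 + 5/6 + 3/2
 = 43/12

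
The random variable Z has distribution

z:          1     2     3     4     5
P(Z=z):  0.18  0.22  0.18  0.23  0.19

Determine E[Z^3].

45.27

E[Z^3] = Σ z^3·P(Z=z)
 = 1·0.18 + 8·0.22 + 27·0.18 + 64·0.23 + 125·0.19
 = 0.18 + 1.76 + 4.86 + 14.72 + 23.75
 = 45.27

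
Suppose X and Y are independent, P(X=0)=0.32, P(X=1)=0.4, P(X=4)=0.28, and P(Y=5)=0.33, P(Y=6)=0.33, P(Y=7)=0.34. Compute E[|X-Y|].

4.49

E[|X-Y|] = Σ_x Σ_y |x-y| · P(X=x)P(Y=y)
 = 5·0.1056 + 6·0.1056 + 7·0.1088 + 4·0.132 + 5·0.132 + 6·0.136 + 1·0.0924 + 2·0.0924 + 3·0.0952
 = 0.528 + 0.6336 + 0.7616 + 0.528 + 0.66 + 0.816 + 0.0924 + 0.1848 + 0.2856
 = 4.49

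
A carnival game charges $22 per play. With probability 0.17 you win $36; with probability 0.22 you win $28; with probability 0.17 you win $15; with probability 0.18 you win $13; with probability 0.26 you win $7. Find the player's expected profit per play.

E[payout] = 36·0.17 + 28·0.22 + 15·0.17 + 13·0.18 + 7·0.26
 = 6.12 + 6.16 + 2.55 + 2.34 + 1.82
 = 18.99
Net = 18.99 - 22 = -3.01

-3.01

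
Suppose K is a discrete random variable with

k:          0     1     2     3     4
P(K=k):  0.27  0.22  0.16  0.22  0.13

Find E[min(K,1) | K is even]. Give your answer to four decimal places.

0.5179

P(K is even) = 0.27 + 0.16 + 0.13 = 0.56.
E[min(K,1) | K is even] = [0·0.27 + 1·0.16 + 1·0.13] / 0.56
 = 0.29 / 0.56
 = 29/56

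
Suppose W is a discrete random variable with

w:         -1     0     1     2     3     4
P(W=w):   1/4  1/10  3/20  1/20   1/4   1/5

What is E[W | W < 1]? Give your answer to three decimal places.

-0.714

P(W < 1) = 1/4 + 1/10 = 7/20.
E[W | W < 1] = [(-1)·1/4 + 0·1/10] / (7/20)
 = -1/4 / (7/20)
 = -5/7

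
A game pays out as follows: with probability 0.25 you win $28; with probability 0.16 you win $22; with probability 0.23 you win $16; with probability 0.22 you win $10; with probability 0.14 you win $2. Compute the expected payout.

E[payout] = 28·0.25 + 22·0.16 + 16·0.23 + 10·0.22 + 2·0.14
 = 7 + 3.52 + 3.68 + 2.2 + 0.28
 = 16.68

16.68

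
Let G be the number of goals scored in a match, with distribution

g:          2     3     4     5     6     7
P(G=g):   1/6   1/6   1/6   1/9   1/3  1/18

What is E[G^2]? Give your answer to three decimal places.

22.333

E[G^2] = Σ g^2·P(G=g)
 = 4·1/6 + 9·1/6 + 16·1/6 + 25·1/9 + 36·1/3 + 49·1/18
 = 2/3 + 3/2 + 8/3 + 25/9 + 12 + 49/18
 = 67/3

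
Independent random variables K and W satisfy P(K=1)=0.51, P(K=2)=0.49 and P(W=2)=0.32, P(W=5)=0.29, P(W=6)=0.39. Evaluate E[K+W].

E[K+W] = Σ_k Σ_w (k+w) · P(K=k)P(W=w)
 = 3·0.1632 + 6·0.1479 + 7·0.1989 + 4·0.1568 + 7·0.1421 + 8·0.1911
 = 0.4896 + 0.8874 + 1.3923 + 0.6272 + 0.9947 + 1.5288
 = 5.92

5.92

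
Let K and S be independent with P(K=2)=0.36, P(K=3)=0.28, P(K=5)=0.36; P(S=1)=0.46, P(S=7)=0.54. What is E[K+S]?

7.6

E[K+S] = Σ_k Σ_s (k+s) · P(K=k)P(S=s)
 = 3·0.1656 + 9·0.1944 + 4·0.1288 + 10·0.1512 + 6·0.1656 + 12·0.1944
 = 0.4968 + 1.7496 + 0.5152 + 1.512 + 0.9936 + 2.3328
 = 7.6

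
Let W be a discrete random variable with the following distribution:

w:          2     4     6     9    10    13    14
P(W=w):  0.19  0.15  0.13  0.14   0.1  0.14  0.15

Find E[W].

7.94

E[W] = Σ w·P(W=w)
 = 2·0.19 + 4·0.15 + 6·0.13 + 9·0.14 + 10·0.1 + 13·0.14 + 14·0.15
 = 0.38 + 0.6 + 0.78 + 1.26 + 1 + 1.82 + 2.1
 = 7.94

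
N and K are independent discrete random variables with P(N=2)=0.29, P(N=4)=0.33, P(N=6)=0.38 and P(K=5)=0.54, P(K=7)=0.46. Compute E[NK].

24.7456

E[NK] = Σ_n Σ_k nk · P(N=n)P(K=k)
 = 10·0.1566 + 14·0.1334 + 20·0.1782 + 28·0.1518 + 30·0.2052 + 42·0.1748
 = 1.566 + 1.8676 + 3.564 + 4.2504 + 6.156 + 7.3416
 = 24.7456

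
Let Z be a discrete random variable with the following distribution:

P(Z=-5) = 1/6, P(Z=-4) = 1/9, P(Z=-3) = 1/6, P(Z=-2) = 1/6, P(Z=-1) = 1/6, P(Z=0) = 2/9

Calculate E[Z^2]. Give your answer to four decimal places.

8.2778

E[Z^2] = Σ z^2·P(Z=z)
 = 25·1/6 + 16·1/9 + 9·1/6 + 4·1/6 + 1·1/6 + 0·2/9
 = 25/6 + 16/9 + 3/2 + 2/3 + 1/6 + 0
 = 149/18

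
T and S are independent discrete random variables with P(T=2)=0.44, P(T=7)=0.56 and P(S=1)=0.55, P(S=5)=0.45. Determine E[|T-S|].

3.188

E[|T-S|] = Σ_t Σ_s |t-s| · P(T=t)P(S=s)
 = 1·0.242 + 3·0.198 + 6·0.308 + 2·0.252
 = 0.242 + 0.594 + 1.848 + 0.504
 = 3.188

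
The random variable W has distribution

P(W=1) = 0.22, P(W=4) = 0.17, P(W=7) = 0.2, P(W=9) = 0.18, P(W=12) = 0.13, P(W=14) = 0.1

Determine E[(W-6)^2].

19.08

E[(W-6)^2] = Σ (w-6)^2·P(W=w)
 = 25·0.22 + 4·0.17 + 1·0.2 + 9·0.18 + 36·0.13 + 64·0.1
 = 5.5 + 0.68 + 0.2 + 1.62 + 4.68 + 6.4
 = 19.08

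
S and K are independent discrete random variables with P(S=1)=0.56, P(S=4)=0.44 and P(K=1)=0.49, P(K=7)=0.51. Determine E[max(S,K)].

E[max(S,K)] = Σ_s Σ_k max(s,k) · P(S=s)P(K=k)
 = 1·0.2744 + 7·0.2856 + 4·0.2156 + 7·0.2244
 = 0.2744 + 1.9992 + 0.8624 + 1.5708
 = 4.7068

4.7068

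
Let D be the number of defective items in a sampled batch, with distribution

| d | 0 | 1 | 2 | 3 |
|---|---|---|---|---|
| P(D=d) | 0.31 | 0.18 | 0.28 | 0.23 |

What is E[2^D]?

3.63

E[2^D] = Σ 2^d·P(D=d)
 = 1·0.31 + 2·0.18 + 4·0.28 + 8·0.23
 = 0.31 + 0.36 + 1.12 + 1.84
 = 3.63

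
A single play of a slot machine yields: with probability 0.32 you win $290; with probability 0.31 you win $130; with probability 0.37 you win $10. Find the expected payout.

E[payout] = 290·0.32 + 130·0.31 + 10·0.37
 = 92.8 + 40.3 + 3.7
 = 136.8

136.8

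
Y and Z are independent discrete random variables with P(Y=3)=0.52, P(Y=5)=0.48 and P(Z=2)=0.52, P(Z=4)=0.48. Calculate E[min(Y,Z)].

E[min(Y,Z)] = Σ_y Σ_z min(y,z) · P(Y=y)P(Z=z)
 = 2·0.2704 + 3·0.2496 + 2·0.2496 + 4·0.2304
 = 0.5408 + 0.7488 + 0.4992 + 0.9216
 = 2.7104

2.7104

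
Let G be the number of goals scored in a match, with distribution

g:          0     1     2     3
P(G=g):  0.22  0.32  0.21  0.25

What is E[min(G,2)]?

1.24

E[min(G,2)] = Σ min(g,2)·P(G=g)
 = 0·0.22 + 1·0.32 + 2·0.21 + 2·0.25
 = 0 + 0.32 + 0.42 + 0.5
 = 1.24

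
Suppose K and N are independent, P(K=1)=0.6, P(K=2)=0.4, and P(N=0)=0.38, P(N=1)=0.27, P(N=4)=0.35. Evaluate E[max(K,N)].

2.31

E[max(K,N)] = Σ_k Σ_n max(k,n) · P(K=k)P(N=n)
 = 1·0.228 + 1·0.162 + 4·0.21 + 2·0.152 + 2·0.108 + 4·0.14
 = 0.228 + 0.162 + 0.84 + 0.304 + 0.216 + 0.56
 = 2.31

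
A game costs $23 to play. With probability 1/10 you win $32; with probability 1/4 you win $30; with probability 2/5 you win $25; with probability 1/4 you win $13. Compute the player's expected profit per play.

0.95

E[payout] = 32·1/10 + 30·1/4 + 25·2/5 + 13·1/4
 = 16/5 + 15/2 + 10 + 13/4
 = 479/20
Net = 479/20 - 23 = 19/20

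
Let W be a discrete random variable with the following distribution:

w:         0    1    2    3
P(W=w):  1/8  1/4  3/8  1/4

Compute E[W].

1.75

E[W] = Σ w·P(W=w)
 = 0·1/8 + 1·1/4 + 2·3/8 + 3·1/4
 = 0 + 1/4 + 3/4 + 3/4
 = 7/4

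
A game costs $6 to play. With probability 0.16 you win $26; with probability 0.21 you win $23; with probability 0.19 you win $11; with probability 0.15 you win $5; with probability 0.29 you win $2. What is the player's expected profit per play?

E[payout] = 26·0.16 + 23·0.21 + 11·0.19 + 5·0.15 + 2·0.29
 = 4.16 + 4.83 + 2.09 + 0.75 + 0.58
 = 12.41
Net = 12.41 - 6 = 6.41

6.41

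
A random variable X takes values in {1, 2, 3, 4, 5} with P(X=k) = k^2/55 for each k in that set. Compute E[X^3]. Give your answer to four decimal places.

80.4545

E[X^3] = Σ x^3·P(X=x)
 = 1·1/55 + 8·4/55 + 27·9/55 + 64·16/55 + 125·5/11
 = 1/55 + 32/55 + 243/55 + 1024/55 + 625/11
 = 885/11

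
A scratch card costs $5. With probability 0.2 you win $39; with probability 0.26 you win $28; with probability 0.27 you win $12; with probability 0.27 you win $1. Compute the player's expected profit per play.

E[payout] = 39·0.2 + 28·0.26 + 12·0.27 + 1·0.27
 = 7.8 + 7.28 + 3.24 + 0.27
 = 18.59
Net = 18.59 - 5 = 13.59

13.59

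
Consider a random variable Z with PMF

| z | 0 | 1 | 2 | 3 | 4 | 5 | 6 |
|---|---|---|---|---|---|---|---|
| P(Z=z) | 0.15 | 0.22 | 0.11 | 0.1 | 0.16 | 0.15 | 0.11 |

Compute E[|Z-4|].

1.95

E[|Z-4|] = Σ |z-4|·P(Z=z)
 = 4·0.15 + 3·0.22 + 2·0.11 + 1·0.1 + 0·0.16 + 1·0.15 + 2·0.11
 = 0.6 + 0.66 + 0.22 + 0.1 + 0 + 0.15 + 0.22
 = 1.95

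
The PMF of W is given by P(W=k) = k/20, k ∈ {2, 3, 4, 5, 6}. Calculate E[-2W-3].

E[-2W-3] = Σ (-2w-3)·P(W=w)
 = (-7)·1/10 + (-9)·3/20 + (-11)·1/5 + (-13)·1/4 + (-15)·3/10
 = (-7/10) + (-27/20) + (-11/5) + (-13/4) + (-9/2)
 = -12

-12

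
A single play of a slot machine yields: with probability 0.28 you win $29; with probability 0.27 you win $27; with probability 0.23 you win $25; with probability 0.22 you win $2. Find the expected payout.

E[payout] = 29·0.28 + 27·0.27 + 25·0.23 + 2·0.22
 = 8.12 + 7.29 + 5.75 + 0.44
 = 21.6

21.6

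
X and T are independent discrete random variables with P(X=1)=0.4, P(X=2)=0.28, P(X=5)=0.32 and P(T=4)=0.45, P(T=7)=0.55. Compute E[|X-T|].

3.378

E[|X-T|] = Σ_x Σ_t |x-t| · P(X=x)P(T=t)
 = 3·0.18 + 6·0.22 + 2·0.126 + 5·0.154 + 1·0.144 + 2·0.176
 = 0.54 + 1.32 + 0.252 + 0.77 + 0.144 + 0.352
 = 3.378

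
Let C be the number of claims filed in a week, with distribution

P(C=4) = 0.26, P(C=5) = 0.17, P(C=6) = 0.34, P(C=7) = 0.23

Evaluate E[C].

E[C] = Σ c·P(C=c)
 = 4·0.26 + 5·0.17 + 6·0.34 + 7·0.23
 = 1.04 + 0.85 + 2.04 + 1.61
 = 5.54

5.54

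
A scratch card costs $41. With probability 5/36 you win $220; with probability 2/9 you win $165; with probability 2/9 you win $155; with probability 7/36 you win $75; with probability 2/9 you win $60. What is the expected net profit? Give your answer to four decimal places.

E[payout] = 220·5/36 + 165·2/9 + 155·2/9 + 75·7/36 + 60·2/9
 = 275/9 + 110/3 + 310/9 + 175/12 + 40/3
 = 1555/12
Net = 1555/12 - 41 = 1063/12

88.5833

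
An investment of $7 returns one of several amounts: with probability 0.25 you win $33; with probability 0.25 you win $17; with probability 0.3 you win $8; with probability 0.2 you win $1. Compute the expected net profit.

E[payout] = 33·0.25 + 17·0.25 + 8·0.3 + 1·0.2
 = 8.25 + 4.25 + 2.4 + 0.2
 = 15.1
Net = 15.1 - 7 = 8.1

8.1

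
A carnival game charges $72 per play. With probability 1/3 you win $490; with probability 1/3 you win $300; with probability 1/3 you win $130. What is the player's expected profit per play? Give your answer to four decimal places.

234.6667

E[payout] = 490·1/3 + 300·1/3 + 130·1/3
 = 490/3 + 100 + 130/3
 = 920/3
Net = 920/3 - 72 = 704/3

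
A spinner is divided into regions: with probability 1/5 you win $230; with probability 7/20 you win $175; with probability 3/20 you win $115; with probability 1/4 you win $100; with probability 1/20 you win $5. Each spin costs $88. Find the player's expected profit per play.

61.75

E[payout] = 230·1/5 + 175·7/20 + 115·3/20 + 100·1/4 + 5·1/20
 = 46 + 245/4 + 69/4 + 25 + 1/4
 = 599/4
Net = 599/4 - 88 = 247/4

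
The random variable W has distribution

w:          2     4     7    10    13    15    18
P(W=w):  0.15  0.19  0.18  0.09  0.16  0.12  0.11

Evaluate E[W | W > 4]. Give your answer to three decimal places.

P(W > 4) = 0.18 + 0.09 + 0.16 + 0.12 + 0.11 = 0.66.
E[W | W > 4] = [7·0.18 + 10·0.09 + 13·0.16 + 15·0.12 + 18·0.11] / 0.66
 = 8.02 / 0.66
 = 401/33

12.152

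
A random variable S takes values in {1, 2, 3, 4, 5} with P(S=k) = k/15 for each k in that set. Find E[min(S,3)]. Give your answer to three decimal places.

E[min(S,3)] = Σ min(s,3)·P(S=s)
 = 1·1/15 + 2·2/15 + 3·1/5 + 3·4/15 + 3·1/3
 = 1/15 + 4/15 + 3/5 + 4/5 + 1
 = 41/15

2.733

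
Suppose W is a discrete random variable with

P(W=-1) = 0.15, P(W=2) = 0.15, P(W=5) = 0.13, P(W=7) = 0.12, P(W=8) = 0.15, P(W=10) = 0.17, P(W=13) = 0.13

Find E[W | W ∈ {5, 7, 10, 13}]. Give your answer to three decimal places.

8.873

P(W ∈ {5, 7, 10, 13}) = 0.13 + 0.12 + 0.17 + 0.13 = 0.55.
E[W | W ∈ {5, 7, 10, 13}] = [5·0.13 + 7·0.12 + 10·0.17 + 13·0.13] / 0.55
 = 4.88 / 0.55
 = 488/55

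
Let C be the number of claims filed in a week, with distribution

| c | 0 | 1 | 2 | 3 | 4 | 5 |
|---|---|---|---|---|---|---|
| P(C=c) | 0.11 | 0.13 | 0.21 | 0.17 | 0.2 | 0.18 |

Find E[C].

E[C] = Σ c·P(C=c)
 = 0·0.11 + 1·0.13 + 2·0.21 + 3·0.17 + 4·0.2 + 5·0.18
 = 0 + 0.13 + 0.42 + 0.51 + 0.8 + 0.9
 = 2.76

2.76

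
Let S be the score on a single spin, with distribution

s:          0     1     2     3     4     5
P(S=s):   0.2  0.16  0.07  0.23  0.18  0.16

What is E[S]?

E[S] = Σ s·P(S=s)
 = 0·0.2 + 1·0.16 + 2·0.07 + 3·0.23 + 4·0.18 + 5·0.16
 = 0 + 0.16 + 0.14 + 0.69 + 0.72 + 0.8
 = 2.51

2.51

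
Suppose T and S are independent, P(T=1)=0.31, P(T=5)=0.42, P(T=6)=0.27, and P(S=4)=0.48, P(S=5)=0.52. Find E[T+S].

E[T+S] = Σ_t Σ_s (t+s) · P(T=t)P(S=s)
 = 5·0.1488 + 6·0.1612 + 9·0.2016 + 10·0.2184 + 10·0.1296 + 11·0.1404
 = 0.744 + 0.9672 + 1.8144 + 2.184 + 1.296 + 1.5444
 = 8.55

8.55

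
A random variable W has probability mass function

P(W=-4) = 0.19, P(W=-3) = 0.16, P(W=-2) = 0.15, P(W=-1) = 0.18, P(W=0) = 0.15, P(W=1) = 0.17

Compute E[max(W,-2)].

E[max(W,-2)] = Σ max(w,-2)·P(W=w)
 = (-2)·0.19 + (-2)·0.16 + (-2)·0.15 + (-1)·0.18 + 0·0.15 + 1·0.17
 = (-0.38) + (-0.32) + (-0.3) + (-0.18) + 0 + 0.17
 = -1.01

-1.01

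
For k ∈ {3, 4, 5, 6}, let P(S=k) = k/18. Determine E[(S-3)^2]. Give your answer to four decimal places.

4.3333

E[(S-3)^2] = Σ (s-3)^2·P(S=s)
 = 0·1/6 + 1·2/9 + 4·5/18 + 9·1/3
 = 0 + 2/9 + 10/9 + 3
 = 13/3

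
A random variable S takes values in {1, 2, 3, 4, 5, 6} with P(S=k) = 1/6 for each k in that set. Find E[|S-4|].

E[|S-4|] = Σ |s-4|·P(S=s)
 = 3·1/6 + 2·1/6 + 1·1/6 + 0·1/6 + 1·1/6 + 2·1/6
 = 1/2 + 1/3 + 1/6 + 0 + 1/6 + 1/3
 = 3/2

1.5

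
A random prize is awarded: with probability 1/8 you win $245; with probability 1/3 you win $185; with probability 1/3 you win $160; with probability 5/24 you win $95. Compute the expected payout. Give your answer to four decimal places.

165.4167

E[payout] = 245·1/8 + 185·1/3 + 160·1/3 + 95·5/24
 = 245/8 + 185/3 + 160/3 + 475/24
 = 1985/12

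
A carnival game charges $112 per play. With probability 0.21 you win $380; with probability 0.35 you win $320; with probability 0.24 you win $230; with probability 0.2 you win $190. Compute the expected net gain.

173

E[payout] = 380·0.21 + 320·0.35 + 230·0.24 + 190·0.2
 = 79.8 + 112 + 55.2 + 38
 = 285
Net = 285 - 112 = 173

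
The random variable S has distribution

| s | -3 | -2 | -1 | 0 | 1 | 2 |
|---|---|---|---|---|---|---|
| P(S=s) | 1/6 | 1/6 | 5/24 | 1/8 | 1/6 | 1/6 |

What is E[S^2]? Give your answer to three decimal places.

3.208

E[S^2] = Σ s^2·P(S=s)
 = 9·1/6 + 4·1/6 + 1·5/24 + 0·1/8 + 1·1/6 + 4·1/6
 = 3/2 + 2/3 + 5/24 + 0 + 1/6 + 2/3
 = 77/24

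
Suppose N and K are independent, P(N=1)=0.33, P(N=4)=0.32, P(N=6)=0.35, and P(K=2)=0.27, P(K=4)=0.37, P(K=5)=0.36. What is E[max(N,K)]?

E[max(N,K)] = Σ_n Σ_k max(n,k) · P(N=n)P(K=k)
 = 2·0.0891 + 4·0.1221 + 5·0.1188 + 4·0.0864 + 4·0.1184 + 5·0.1152 + 6·0.0945 + 6·0.1295 + 6·0.126
 = 0.1782 + 0.4884 + 0.594 + 0.3456 + 0.4736 + 0.576 + 0.567 + 0.777 + 0.756
 = 4.7558

4.7558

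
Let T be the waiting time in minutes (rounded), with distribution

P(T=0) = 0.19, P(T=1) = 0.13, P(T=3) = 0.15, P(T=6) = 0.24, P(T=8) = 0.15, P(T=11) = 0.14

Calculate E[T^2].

36.66

E[T^2] = Σ t^2·P(T=t)
 = 0·0.19 + 1·0.13 + 9·0.15 + 36·0.24 + 64·0.15 + 121·0.14
 = 0 + 0.13 + 1.35 + 8.64 + 9.6 + 16.94
 = 36.66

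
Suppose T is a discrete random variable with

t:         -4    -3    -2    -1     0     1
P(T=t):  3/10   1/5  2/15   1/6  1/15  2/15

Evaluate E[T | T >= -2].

P(T >= -2) = 2/15 + 1/6 + 1/15 + 2/15 = 1/2.
E[T | T >= -2] = [(-2)·2/15 + (-1)·1/6 + 0·1/15 + 1·2/15] / (1/2)
 = -3/10 / (1/2)
 = -3/5

-0.6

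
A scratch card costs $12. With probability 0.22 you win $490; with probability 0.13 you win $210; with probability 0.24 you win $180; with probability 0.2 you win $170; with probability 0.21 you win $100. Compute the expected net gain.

E[payout] = 490·0.22 + 210·0.13 + 180·0.24 + 170·0.2 + 100·0.21
 = 107.8 + 27.3 + 43.2 + 34 + 21
 = 233.3
Net = 233.3 - 12 = 221.3

221.3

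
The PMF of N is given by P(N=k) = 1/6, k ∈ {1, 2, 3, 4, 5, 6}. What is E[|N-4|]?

E[|N-4|] = Σ |n-4|·P(N=n)
 = 3·1/6 + 2·1/6 + 1·1/6 + 0·1/6 + 1·1/6 + 2·1/6
 = 1/2 + 1/3 + 1/6 + 0 + 1/6 + 1/3
 = 3/2

1.5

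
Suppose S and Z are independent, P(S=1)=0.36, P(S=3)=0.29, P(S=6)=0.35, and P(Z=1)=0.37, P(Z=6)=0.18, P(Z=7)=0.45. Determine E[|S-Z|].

2.9942

E[|S-Z|] = Σ_s Σ_z |s-z| · P(S=s)P(Z=z)
 = 0·0.1332 + 5·0.0648 + 6·0.162 + 2·0.1073 + 3·0.0522 + 4·0.1305 + 5·0.1295 + 0·0.063 + 1·0.1575
 = 0 + 0.324 + 0.972 + 0.2146 + 0.1566 + 0.522 + 0.6475 + 0 + 0.1575
 = 2.9942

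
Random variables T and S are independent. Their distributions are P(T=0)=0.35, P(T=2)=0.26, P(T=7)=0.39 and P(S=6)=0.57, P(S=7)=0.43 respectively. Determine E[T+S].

E[T+S] = Σ_t Σ_s (t+s) · P(T=t)P(S=s)
 = 6·0.1995 + 7·0.1505 + 8·0.1482 + 9·0.1118 + 13·0.2223 + 14·0.1677
 = 1.197 + 1.0535 + 1.1856 + 1.0062 + 2.8899 + 2.3478
 = 9.68

9.68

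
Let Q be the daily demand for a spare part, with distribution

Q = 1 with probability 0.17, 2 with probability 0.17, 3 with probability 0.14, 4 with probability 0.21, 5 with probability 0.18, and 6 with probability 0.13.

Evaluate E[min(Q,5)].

E[min(Q,5)] = Σ min(q,5)·P(Q=q)
 = 1·0.17 + 2·0.17 + 3·0.14 + 4·0.21 + 5·0.18 + 5·0.13
 = 0.17 + 0.34 + 0.42 + 0.84 + 0.9 + 0.65
 = 3.32

3.32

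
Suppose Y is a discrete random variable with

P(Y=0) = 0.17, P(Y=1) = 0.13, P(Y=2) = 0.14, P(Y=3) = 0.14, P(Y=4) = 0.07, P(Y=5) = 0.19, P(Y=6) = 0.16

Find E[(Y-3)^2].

E[(Y-3)^2] = Σ (y-3)^2·P(Y=y)
 = 9·0.17 + 4·0.13 + 1·0.14 + 0·0.14 + 1·0.07 + 4·0.19 + 9·0.16
 = 1.53 + 0.52 + 0.14 + 0 + 0.07 + 0.76 + 1.44
 = 4.46

4.46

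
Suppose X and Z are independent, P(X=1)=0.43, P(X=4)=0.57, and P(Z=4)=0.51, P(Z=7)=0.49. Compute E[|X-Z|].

2.76

E[|X-Z|] = Σ_x Σ_z |x-z| · P(X=x)P(Z=z)
 = 3·0.2193 + 6·0.2107 + 0·0.2907 + 3·0.2793
 = 0.6579 + 1.2642 + 0 + 0.8379
 = 2.76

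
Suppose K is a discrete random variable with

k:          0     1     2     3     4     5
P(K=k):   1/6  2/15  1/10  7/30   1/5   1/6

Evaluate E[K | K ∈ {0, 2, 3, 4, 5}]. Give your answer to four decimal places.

2.9231

P(K ∈ {0, 2, 3, 4, 5}) = 1/6 + 1/10 + 7/30 + 1/5 + 1/6 = 13/15.
E[K | K ∈ {0, 2, 3, 4, 5}] = [0·1/6 + 2·1/10 + 3·7/30 + 4·1/5 + 5·1/6] / (13/15)
 = 38/15 / (13/15)
 = 38/13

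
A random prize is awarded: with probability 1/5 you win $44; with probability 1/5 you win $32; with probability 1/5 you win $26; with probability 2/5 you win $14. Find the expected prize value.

E[payout] = 44·1/5 + 32·1/5 + 26·1/5 + 14·2/5
 = 44/5 + 32/5 + 26/5 + 28/5
 = 26

26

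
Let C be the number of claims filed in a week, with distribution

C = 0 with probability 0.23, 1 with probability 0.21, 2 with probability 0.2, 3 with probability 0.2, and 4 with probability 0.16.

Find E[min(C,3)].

1.69

E[min(C,3)] = Σ min(c,3)·P(C=c)
 = 0·0.23 + 1·0.21 + 2·0.2 + 3·0.2 + 3·0.16
 = 0 + 0.21 + 0.4 + 0.6 + 0.48
 = 1.69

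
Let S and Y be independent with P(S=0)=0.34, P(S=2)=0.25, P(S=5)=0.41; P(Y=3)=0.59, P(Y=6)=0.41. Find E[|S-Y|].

2.6476

E[|S-Y|] = Σ_s Σ_y |s-y| · P(S=s)P(Y=y)
 = 3·0.2006 + 6·0.1394 + 1·0.1475 + 4·0.1025 + 2·0.2419 + 1·0.1681
 = 0.6018 + 0.8364 + 0.1475 + 0.41 + 0.4838 + 0.1681
 = 2.6476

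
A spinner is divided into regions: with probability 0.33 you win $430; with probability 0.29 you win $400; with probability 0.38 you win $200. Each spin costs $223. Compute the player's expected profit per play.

110.9

E[payout] = 430·0.33 + 400·0.29 + 200·0.38
 = 141.9 + 116 + 76
 = 333.9
Net = 333.9 - 223 = 110.9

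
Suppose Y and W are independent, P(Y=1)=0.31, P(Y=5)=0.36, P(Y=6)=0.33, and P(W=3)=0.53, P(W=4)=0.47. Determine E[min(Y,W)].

E[min(Y,W)] = Σ_y Σ_w min(y,w) · P(Y=y)P(W=w)
 = 1·0.1643 + 1·0.1457 + 3·0.1908 + 4·0.1692 + 3·0.1749 + 4·0.1551
 = 0.1643 + 0.1457 + 0.5724 + 0.6768 + 0.5247 + 0.6204
 = 2.7043

2.7043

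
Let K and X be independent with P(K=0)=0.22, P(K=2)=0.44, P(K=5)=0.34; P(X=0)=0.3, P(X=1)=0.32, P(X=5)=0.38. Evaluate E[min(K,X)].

1.23

E[min(K,X)] = Σ_k Σ_x min(k,x) · P(K=k)P(X=x)
 = 0·0.066 + 0·0.0704 + 0·0.0836 + 0·0.132 + 1·0.1408 + 2·0.1672 + 0·0.102 + 1·0.1088 + 5·0.1292
 = 0 + 0 + 0 + 0 + 0.1408 + 0.3344 + 0 + 0.1088 + 0.646
 = 1.23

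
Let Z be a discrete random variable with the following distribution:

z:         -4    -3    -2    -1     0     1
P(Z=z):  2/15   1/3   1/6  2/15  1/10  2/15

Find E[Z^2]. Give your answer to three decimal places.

6.067

E[Z^2] = Σ z^2·P(Z=z)
 = 16·2/15 + 9·1/3 + 4·1/6 + 1·2/15 + 0·1/10 + 1·2/15
 = 32/15 + 3 + 2/3 + 2/15 + 0 + 2/15
 = 91/15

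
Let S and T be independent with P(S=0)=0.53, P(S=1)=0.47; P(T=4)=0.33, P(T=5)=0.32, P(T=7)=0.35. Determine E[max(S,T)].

5.37

E[max(S,T)] = Σ_s Σ_t max(s,t) · P(S=s)P(T=t)
 = 4·0.1749 + 5·0.1696 + 7·0.1855 + 4·0.1551 + 5·0.1504 + 7·0.1645
 = 0.6996 + 0.848 + 1.2985 + 0.6204 + 0.752 + 1.1515
 = 5.37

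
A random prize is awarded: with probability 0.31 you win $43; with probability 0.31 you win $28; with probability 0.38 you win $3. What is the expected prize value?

E[payout] = 43·0.31 + 28·0.31 + 3·0.38
 = 13.33 + 8.68 + 1.14
 = 23.15

23.15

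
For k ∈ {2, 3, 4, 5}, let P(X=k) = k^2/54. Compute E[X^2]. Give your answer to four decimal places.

E[X^2] = Σ x^2·P(X=x)
 = 4·2/27 + 9·1/6 + 16·8/27 + 25·25/54
 = 8/27 + 3/2 + 128/27 + 625/54
 = 163/9

18.1111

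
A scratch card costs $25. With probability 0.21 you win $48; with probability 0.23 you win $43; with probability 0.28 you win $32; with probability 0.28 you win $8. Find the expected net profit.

6.17

E[payout] = 48·0.21 + 43·0.23 + 32·0.28 + 8·0.28
 = 10.08 + 9.89 + 8.96 + 2.24
 = 31.17
Net = 31.17 - 25 = 6.17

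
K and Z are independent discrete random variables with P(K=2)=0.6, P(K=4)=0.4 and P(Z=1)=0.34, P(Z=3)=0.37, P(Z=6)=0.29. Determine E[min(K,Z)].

E[min(K,Z)] = Σ_k Σ_z min(k,z) · P(K=k)P(Z=z)
 = 1·0.204 + 2·0.222 + 2·0.174 + 1·0.136 + 3·0.148 + 4·0.116
 = 0.204 + 0.444 + 0.348 + 0.136 + 0.444 + 0.464
 = 2.04

2.04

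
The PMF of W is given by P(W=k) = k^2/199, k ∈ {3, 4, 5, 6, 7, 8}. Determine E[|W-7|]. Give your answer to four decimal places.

1.1759

E[|W-7|] = Σ |w-7|·P(W=w)
 = 4·9/199 + 3·16/199 + 2·25/199 + 1·36/199 + 0·49/199 + 1·64/199
 = 36/199 + 48/199 + 50/199 + 36/199 + 0 + 64/199
 = 234/199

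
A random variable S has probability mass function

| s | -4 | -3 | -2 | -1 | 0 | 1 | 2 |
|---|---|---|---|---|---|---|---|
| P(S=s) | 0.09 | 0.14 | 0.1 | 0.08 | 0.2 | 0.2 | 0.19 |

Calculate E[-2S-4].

-3.04

E[-2S-4] = Σ (-2s-4)·P(S=s)
 = 4·0.09 + 2·0.14 + 0·0.1 + (-2)·0.08 + (-4)·0.2 + (-6)·0.2 + (-8)·0.19
 = 0.36 + 0.28 + 0 + (-0.16) + (-0.8) + (-1.2) + (-1.52)
 = -3.04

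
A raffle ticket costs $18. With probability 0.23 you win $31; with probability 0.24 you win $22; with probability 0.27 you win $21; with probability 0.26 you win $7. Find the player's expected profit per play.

E[payout] = 31·0.23 + 22·0.24 + 21·0.27 + 7·0.26
 = 7.13 + 5.28 + 5.67 + 1.82
 = 19.9
Net = 19.9 - 18 = 1.9

1.9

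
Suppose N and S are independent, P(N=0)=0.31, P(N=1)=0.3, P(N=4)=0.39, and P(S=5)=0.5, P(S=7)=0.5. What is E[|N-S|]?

4.14

E[|N-S|] = Σ_n Σ_s |n-s| · P(N=n)P(S=s)
 = 5·0.155 + 7·0.155 + 4·0.15 + 6·0.15 + 1·0.195 + 3·0.195
 = 0.775 + 1.085 + 0.6 + 0.9 + 0.195 + 0.585
 = 4.14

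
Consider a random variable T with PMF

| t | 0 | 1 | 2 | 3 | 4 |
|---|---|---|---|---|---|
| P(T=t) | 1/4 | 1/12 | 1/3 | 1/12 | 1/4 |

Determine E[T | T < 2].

P(T < 2) = 1/4 + 1/12 = 1/3.
E[T | T < 2] = [0·1/4 + 1·1/12] / (1/3)
 = 1/12 / (1/3)
 = 1/4

0.25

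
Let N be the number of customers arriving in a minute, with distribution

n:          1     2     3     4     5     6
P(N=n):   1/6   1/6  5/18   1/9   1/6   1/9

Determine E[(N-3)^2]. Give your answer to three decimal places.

E[(N-3)^2] = Σ (n-3)^2·P(N=n)
 = 4·1/6 + 1·1/6 + 0·5/18 + 1·1/9 + 4·1/6 + 9·1/9
 = 2/3 + 1/6 + 0 + 1/9 + 2/3 + 1
 = 47/18

2.611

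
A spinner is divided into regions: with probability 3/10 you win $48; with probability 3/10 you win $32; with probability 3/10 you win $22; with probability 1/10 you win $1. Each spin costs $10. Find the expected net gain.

20.7

E[payout] = 48·3/10 + 32·3/10 + 22·3/10 + 1·1/10
 = 72/5 + 48/5 + 33/5 + 1/10
 = 307/10
Net = 307/10 - 10 = 207/10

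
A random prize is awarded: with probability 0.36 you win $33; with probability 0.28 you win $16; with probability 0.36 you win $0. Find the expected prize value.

E[payout] = 33·0.36 + 16·0.28 + 0·0.36
 = 11.88 + 4.48 + 0
 = 16.36

16.36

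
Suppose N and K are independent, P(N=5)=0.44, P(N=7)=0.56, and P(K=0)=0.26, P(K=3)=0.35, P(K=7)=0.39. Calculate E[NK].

E[NK] = Σ_n Σ_k nk · P(N=n)P(K=k)
 = 0·0.1144 + 15·0.154 + 35·0.1716 + 0·0.1456 + 21·0.196 + 49·0.2184
 = 0 + 2.31 + 6.006 + 0 + 4.116 + 10.7016
 = 23.1336

23.1336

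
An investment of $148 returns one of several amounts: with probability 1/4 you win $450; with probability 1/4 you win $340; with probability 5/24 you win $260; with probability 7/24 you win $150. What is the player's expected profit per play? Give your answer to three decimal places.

147.417

E[payout] = 450·1/4 + 340·1/4 + 260·5/24 + 150·7/24
 = 225/2 + 85 + 325/6 + 175/4
 = 3545/12
Net = 3545/12 - 148 = 1769/12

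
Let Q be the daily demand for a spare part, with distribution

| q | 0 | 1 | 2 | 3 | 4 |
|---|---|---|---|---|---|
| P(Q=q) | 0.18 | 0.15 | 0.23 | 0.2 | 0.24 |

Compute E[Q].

2.17

E[Q] = Σ q·P(Q=q)
 = 0·0.18 + 1·0.15 + 2·0.23 + 3·0.2 + 4·0.24
 = 0 + 0.15 + 0.46 + 0.6 + 0.96
 = 2.17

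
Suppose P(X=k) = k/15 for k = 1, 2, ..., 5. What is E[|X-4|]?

1

E[|X-4|] = Σ |x-4|·P(X=x)
 = 3·1/15 + 2·2/15 + 1·1/5 + 0·4/15 + 1·1/3
 = 1/5 + 4/15 + 1/5 + 0 + 1/3
 = 1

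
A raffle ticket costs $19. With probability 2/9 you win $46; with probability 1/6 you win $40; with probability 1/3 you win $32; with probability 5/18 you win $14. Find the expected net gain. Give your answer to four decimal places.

E[payout] = 46·2/9 + 40·1/6 + 32·1/3 + 14·5/18
 = 92/9 + 20/3 + 32/3 + 35/9
 = 283/9
Net = 283/9 - 19 = 112/9

12.4444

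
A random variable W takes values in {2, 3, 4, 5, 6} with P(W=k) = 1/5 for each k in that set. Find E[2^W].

E[2^W] = Σ 2^w·P(W=w)
 = 4·1/5 + 8·1/5 + 16·1/5 + 32·1/5 + 64·1/5
 = 4/5 + 8/5 + 16/5 + 32/5 + 64/5
 = 124/5

24.8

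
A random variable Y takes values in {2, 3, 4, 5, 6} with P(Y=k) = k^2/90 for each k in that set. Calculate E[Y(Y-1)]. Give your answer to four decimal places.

E[Y(Y-1)] = Σ y(y-1)·P(Y=y)
 = 2·2/45 + 6·1/10 + 12·8/45 + 20·5/18 + 30·2/5
 = 4/45 + 3/5 + 32/15 + 50/9 + 12
 = 917/45

20.3778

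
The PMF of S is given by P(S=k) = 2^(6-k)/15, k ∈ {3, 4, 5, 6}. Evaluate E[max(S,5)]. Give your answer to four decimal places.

5.0667

E[max(S,5)] = Σ max(s,5)·P(S=s)
 = 5·8/15 + 5·4/15 + 5·2/15 + 6·1/15
 = 8/3 + 4/3 + 2/3 + 2/5
 = 76/15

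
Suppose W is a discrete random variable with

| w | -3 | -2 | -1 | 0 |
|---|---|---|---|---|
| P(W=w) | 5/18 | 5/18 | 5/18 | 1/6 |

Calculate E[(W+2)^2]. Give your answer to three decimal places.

E[(W+2)^2] = Σ (w+2)^2·P(W=w)
 = 1·5/18 + 0·5/18 + 1·5/18 + 4·1/6
 = 5/18 + 0 + 5/18 + 2/3
 = 11/9

1.222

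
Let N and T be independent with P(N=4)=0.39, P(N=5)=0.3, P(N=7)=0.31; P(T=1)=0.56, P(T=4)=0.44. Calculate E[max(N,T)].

5.23

E[max(N,T)] = Σ_n Σ_t max(n,t) · P(N=n)P(T=t)
 = 4·0.2184 + 4·0.1716 + 5·0.168 + 5·0.132 + 7·0.1736 + 7·0.1364
 = 0.8736 + 0.6864 + 0.84 + 0.66 + 1.2152 + 0.9548
 = 5.23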